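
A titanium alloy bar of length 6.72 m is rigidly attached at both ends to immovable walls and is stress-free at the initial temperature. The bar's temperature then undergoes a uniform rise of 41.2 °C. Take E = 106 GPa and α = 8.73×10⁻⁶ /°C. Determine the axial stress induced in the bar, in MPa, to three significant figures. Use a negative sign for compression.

Free thermal expansion αLΔT = 8.73e-6 · 6720 · 41.2 = 2.417 mm.
The walls impose strain ε = −(2.417)/6720 = -3.5968e-04; σ = Eε = 106000 · -3.5968e-04 = -38.13 MPa.

-38.1 MPa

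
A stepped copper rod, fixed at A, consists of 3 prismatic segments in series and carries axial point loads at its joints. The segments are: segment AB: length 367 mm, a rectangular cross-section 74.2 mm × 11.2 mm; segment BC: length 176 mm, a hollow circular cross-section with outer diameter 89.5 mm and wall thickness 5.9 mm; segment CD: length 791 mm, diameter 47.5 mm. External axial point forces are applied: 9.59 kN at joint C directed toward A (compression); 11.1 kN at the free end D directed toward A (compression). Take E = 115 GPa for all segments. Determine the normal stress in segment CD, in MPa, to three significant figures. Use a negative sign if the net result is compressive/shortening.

-6.26 MPa

Internal axial forces (sectioning from the free end, tension +): N_CD = -11.1 kN, N_BC = -20.69 kN, N_AB = -20.69 kN.
A_CD = 1772 mm².
σ_CD = N_CD/A_CD = -11100/1772 = -6.264 MPa.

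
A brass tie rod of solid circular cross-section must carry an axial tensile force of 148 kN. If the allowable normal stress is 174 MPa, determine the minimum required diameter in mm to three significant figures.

Required area A ≥ P/σ_allow = 148000/174 = 850.6 mm².
For a solid circular section, d ≥ √(4A/π) = 32.91 mm.

32.9 mm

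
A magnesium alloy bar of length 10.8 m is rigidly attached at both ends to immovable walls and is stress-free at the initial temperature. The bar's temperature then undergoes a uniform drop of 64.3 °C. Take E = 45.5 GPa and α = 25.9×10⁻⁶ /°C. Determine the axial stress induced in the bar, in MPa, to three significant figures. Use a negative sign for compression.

75.8 MPa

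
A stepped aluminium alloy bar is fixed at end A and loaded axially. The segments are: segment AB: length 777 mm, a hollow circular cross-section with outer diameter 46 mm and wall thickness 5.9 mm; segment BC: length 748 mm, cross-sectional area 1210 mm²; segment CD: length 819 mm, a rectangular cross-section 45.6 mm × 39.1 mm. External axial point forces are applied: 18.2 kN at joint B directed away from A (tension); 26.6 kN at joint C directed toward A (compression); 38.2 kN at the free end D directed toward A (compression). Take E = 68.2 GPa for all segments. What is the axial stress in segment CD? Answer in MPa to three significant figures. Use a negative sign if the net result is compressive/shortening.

Internal axial forces (sectioning from the free end, tension +): N_CD = -38.2 kN, N_BC = -64.8 kN, N_AB = -46.6 kN.
A_CD = 1783 mm².
σ_CD = N_CD/A_CD = -38200/1783 = -21.43 MPa.

-21.4 MPa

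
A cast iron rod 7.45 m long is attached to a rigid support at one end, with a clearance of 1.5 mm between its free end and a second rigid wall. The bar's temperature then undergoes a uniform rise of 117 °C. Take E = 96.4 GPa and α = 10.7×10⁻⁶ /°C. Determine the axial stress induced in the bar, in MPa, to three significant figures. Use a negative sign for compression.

-101 MPa

Free thermal expansion αLΔT = 10.7e-6 · 7450 · 117 = 9.327 mm.
The walls engage after the gap closes; constrained expansion = 9.327 − 1.5 = 7.827 mm.
The walls impose strain ε = −(7.827)/7450 = -1.0506e-03; σ = Eε = 96400 · -1.0506e-03 = -101.3 MPa.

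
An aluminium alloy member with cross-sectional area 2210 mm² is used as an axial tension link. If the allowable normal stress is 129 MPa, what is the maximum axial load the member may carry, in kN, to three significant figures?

285 kN

P_max = σ_allow · A = 129 · 2210 = 285100 N = 285.1 kN.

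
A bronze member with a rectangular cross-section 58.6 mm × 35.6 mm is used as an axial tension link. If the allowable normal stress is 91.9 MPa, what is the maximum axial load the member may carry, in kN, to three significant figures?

A = 2086 mm².
P_max = σ_allow · A = 91.9 · 2086 = 191700 N = 191.7 kN.

192 kN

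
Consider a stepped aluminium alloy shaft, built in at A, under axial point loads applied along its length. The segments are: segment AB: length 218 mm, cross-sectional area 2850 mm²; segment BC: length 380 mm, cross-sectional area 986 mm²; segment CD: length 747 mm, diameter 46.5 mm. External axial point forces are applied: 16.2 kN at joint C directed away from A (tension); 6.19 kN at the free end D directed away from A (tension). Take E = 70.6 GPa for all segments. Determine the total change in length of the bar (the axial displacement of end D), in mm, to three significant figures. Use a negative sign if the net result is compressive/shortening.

0.185 mm

Internal axial forces (sectioning from the free end, tension +): N_CD = 6.19 kN, N_BC = 22.39 kN, N_AB = 22.39 kN.
A_CD = 1698 mm².
δ_AB = 22390·218/(2850·70600) = 0.02426 mm
δ_BC = 22390·380/(986·70600) = 0.1222 mm
δ_CD = 6190·747/(1698·70600) = 0.03857 mm
δ = Σδ_i = 0.185 mm.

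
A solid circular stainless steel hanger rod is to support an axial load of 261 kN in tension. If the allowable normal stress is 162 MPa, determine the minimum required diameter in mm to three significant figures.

45.3 mm

Required area A ≥ P/σ_allow = 261000/162 = 1611 mm².
For a solid circular section, d ≥ √(4A/π) = 45.29 mm.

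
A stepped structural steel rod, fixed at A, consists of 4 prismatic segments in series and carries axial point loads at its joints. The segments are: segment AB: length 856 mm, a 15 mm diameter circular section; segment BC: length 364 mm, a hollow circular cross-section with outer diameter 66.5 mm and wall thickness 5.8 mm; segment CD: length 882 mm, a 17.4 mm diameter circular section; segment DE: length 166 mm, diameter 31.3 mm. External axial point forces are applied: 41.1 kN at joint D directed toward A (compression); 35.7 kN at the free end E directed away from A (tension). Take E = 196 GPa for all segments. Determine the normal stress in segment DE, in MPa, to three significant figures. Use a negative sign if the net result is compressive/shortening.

Internal axial forces (sectioning from the free end, tension +): N_DE = 35.7 kN, N_CD = -5.4 kN, N_BC = -5.4 kN, N_AB = -5.4 kN.
A_DE = 769.4 mm².
σ_DE = N_DE/A_DE = 35700/769.4 = 46.4 MPa.

46.4 MPa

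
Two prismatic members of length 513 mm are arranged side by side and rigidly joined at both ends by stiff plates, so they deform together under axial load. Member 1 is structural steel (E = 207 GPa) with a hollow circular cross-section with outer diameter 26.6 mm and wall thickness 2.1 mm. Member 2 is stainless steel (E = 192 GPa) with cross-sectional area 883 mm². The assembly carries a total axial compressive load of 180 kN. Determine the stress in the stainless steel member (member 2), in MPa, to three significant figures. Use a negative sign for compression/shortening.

A_1 = 161.6 mm².
Equal strain + equilibrium ⇒ each member carries load in proportion to AE: A₁E₁ = 33460000 N, A₂E₂ = 169500000 N, ΣAE = 203000000 N.
σ₂ = P·E₂/ΣAE = -180000·192000/203000000 = -170.3 MPa.

-170 MPa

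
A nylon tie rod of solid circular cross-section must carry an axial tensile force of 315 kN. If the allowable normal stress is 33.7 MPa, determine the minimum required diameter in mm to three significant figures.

Required area A ≥ P/σ_allow = 315000/33.7 = 9347 mm².
For a solid circular section, d ≥ √(4A/π) = 109.1 mm.

109 mm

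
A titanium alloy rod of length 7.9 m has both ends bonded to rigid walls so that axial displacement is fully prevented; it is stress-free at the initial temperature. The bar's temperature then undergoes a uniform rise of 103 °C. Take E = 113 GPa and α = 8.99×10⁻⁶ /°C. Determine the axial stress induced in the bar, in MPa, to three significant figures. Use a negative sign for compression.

-105 MPa

Free thermal expansion αLΔT = 8.99e-6 · 7900 · 103 = 7.315 mm.
The walls impose strain ε = −(7.315)/7900 = -9.2597e-04; σ = Eε = 113000 · -9.2597e-04 = -104.6 MPa.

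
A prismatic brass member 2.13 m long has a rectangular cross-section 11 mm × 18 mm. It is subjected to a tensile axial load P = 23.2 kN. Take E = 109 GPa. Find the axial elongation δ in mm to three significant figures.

2.29 mm

A = 198 mm².
δ_mech = NL/(AE) = 23200·2130/(198·109000) = 2.29 mm.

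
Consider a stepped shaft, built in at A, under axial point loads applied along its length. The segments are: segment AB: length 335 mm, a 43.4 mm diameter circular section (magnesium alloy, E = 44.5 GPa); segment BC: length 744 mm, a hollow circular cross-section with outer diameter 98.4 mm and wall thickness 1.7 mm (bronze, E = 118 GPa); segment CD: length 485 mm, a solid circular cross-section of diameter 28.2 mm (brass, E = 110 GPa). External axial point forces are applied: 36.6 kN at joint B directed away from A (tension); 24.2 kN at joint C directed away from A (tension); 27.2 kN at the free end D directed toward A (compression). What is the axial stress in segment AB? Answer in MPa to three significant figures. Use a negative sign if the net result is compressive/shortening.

Internal axial forces (sectioning from the free end, tension +): N_CD = -27.2 kN, N_BC = -3 kN, N_AB = 33.6 kN.
A_AB = 1479 mm².
σ_AB = N_AB/A_AB = 33600/1479 = 22.71 MPa.

22.7 MPa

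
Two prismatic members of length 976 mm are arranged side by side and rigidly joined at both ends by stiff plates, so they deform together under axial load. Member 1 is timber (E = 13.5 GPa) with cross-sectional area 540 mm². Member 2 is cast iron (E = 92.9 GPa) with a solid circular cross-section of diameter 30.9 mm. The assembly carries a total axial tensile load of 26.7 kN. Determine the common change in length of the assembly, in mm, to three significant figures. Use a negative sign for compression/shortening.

0.339 mm

A_2 = 749.9 mm².
Equal strain + equilibrium ⇒ each member carries load in proportion to AE: A₁E₁ = 7290000 N, A₂E₂ = 69670000 N, ΣAE = 76960000 N.
δ = PL/ΣAE = 26700·976/76960000 = 0.3386 mm.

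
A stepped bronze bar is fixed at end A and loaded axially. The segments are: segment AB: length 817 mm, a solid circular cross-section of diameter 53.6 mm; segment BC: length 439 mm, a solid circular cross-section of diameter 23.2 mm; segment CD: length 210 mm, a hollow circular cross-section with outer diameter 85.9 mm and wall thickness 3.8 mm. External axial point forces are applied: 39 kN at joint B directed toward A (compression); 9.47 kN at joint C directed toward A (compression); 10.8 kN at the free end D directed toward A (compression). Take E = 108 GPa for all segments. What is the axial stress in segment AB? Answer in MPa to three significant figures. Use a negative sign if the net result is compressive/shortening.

-26.3 MPa

Internal axial forces (sectioning from the free end, tension +): N_CD = -10.8 kN, N_BC = -20.27 kN, N_AB = -59.27 kN.
A_AB = 2256 mm².
σ_AB = N_AB/A_AB = -59270/2256 = -26.27 MPa.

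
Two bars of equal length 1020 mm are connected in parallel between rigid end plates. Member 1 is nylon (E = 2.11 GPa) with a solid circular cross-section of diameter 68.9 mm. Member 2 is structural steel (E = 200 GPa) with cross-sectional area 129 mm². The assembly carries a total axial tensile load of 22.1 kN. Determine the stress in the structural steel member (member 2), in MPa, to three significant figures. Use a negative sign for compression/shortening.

131 MPa

A_1 = 3728 mm².
Equal strain + equilibrium ⇒ each member carries load in proportion to AE: A₁E₁ = 7867000 N, A₂E₂ = 25800000 N, ΣAE = 33670000 N.
σ₂ = P·E₂/ΣAE = 22100·200000/33670000 = 131.3 MPa.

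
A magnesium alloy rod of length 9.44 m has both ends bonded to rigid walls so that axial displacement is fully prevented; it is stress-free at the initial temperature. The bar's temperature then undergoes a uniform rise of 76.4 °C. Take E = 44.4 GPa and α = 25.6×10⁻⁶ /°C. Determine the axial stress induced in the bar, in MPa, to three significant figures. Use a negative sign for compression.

-86.8 MPa

Free thermal expansion αLΔT = 25.6e-6 · 9440 · 76.4 = 18.46 mm.
The walls impose strain ε = −(18.46)/9440 = -1.9558e-03; σ = Eε = 44400 · -1.9558e-03 = -86.84 MPa.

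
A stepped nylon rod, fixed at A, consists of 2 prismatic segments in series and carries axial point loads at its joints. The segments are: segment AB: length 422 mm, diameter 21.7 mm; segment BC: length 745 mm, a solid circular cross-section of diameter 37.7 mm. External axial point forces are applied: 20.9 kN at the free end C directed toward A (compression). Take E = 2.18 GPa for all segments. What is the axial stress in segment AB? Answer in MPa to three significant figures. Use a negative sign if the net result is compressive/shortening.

Internal axial forces (sectioning from the free end, tension +): N_BC = -20.9 kN, N_AB = -20.9 kN.
A_AB = 369.8 mm².
σ_AB = N_AB/A_AB = -20900/369.8 = -56.51 MPa.

-56.5 MPa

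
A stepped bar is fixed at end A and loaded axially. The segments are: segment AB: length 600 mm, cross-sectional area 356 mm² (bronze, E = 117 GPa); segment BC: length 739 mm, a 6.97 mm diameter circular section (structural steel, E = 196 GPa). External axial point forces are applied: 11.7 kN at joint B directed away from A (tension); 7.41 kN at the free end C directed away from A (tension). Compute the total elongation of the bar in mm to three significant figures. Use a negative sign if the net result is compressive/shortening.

1.01 mm

Internal axial forces (sectioning from the free end, tension +): N_BC = 7.41 kN, N_AB = 19.11 kN.
A_BC = 38.16 mm².
δ_AB = 19110·600/(356·117000) = 0.2753 mm
δ_BC = 7410·739/(38.16·196000) = 0.7322 mm
δ = Σδ_i = 1.008 mm.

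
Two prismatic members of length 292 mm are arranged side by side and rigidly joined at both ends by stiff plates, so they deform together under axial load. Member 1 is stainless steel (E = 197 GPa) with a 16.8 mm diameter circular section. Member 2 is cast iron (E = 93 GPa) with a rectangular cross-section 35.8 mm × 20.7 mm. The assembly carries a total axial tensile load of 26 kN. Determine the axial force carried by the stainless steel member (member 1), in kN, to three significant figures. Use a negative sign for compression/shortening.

A_1 = 221.7 mm².
A_2 = 741.1 mm².
Equal strain + equilibrium ⇒ each member carries load in proportion to AE: A₁E₁ = 43670000 N, A₂E₂ = 68920000 N, ΣAE = 112600000 N.
F₁ = P·A₁E₁/ΣAE = 26000·43670000/112600000 = 10080 N.

10.1 kN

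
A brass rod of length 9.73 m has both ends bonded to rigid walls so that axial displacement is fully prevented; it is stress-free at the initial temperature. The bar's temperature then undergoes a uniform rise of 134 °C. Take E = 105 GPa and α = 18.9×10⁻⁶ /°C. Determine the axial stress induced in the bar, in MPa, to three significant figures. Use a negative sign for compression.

-266 MPa

Free thermal expansion αLΔT = 18.9e-6 · 9730 · 134 = 24.64 mm.
The walls impose strain ε = −(24.64)/9730 = -2.5326e-03; σ = Eε = 105000 · -2.5326e-03 = -265.9 MPa.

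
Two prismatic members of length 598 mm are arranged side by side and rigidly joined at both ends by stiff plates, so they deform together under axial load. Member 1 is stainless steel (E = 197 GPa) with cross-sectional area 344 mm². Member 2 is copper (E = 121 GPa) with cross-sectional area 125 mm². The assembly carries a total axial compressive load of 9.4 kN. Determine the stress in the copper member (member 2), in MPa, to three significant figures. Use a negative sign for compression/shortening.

-13.7 MPa

Equal strain + equilibrium ⇒ each member carries load in proportion to AE: A₁E₁ = 67770000 N, A₂E₂ = 15120000 N, ΣAE = 82890000 N.
σ₂ = P·E₂/ΣAE = -9400·121000/82890000 = -13.72 MPa.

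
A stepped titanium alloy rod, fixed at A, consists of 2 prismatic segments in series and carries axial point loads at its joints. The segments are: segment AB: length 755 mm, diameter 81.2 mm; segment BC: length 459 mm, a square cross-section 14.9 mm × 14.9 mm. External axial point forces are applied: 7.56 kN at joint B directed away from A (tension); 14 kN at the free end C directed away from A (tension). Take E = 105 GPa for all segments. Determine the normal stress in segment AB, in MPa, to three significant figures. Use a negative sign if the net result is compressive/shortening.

Internal axial forces (sectioning from the free end, tension +): N_BC = 14 kN, N_AB = 21.56 kN.
A_AB = 5178 mm².
σ_AB = N_AB/A_AB = 21560/5178 = 4.163 MPa.

4.16 MPa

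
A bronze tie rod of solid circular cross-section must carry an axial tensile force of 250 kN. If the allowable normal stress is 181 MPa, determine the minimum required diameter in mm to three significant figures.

41.9 mm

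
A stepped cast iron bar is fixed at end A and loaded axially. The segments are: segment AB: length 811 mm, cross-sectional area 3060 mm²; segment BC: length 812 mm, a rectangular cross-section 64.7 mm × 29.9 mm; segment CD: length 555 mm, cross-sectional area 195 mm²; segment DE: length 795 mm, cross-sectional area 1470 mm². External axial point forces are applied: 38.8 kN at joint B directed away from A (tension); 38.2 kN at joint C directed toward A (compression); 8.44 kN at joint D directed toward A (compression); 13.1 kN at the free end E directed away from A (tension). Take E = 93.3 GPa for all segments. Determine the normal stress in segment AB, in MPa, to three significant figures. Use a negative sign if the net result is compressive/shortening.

1.72 MPa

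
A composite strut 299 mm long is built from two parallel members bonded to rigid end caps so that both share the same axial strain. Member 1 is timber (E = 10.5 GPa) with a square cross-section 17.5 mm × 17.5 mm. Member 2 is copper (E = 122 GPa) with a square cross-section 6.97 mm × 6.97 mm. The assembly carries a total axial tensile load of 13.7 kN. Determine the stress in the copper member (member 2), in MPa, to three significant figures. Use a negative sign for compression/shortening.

A_1 = 306.2 mm².
A_2 = 48.58 mm².
Equal strain + equilibrium ⇒ each member carries load in proportion to AE: A₁E₁ = 3216000 N, A₂E₂ = 5927000 N, ΣAE = 9142000 N.
σ₂ = P·E₂/ΣAE = 13700·122000/9142000 = 182.8 MPa.

183 MPa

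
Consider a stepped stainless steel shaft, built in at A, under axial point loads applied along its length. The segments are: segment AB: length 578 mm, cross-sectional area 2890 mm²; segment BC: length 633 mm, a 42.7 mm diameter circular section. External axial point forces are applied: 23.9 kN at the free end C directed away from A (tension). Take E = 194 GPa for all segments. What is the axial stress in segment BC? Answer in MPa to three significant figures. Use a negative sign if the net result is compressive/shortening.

16.7 MPa

Internal axial forces (sectioning from the free end, tension +): N_BC = 23.9 kN, N_AB = 23.9 kN.
A_BC = 1432 mm².
σ_BC = N_BC/A_BC = 23900/1432 = 16.69 MPa.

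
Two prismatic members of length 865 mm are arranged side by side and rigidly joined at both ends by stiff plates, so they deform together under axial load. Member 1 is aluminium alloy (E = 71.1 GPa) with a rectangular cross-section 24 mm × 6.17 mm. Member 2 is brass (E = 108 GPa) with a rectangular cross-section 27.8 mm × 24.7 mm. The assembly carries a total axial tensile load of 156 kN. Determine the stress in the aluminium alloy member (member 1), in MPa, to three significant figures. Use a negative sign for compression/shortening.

A_1 = 148.1 mm².
A_2 = 686.7 mm².
Equal strain + equilibrium ⇒ each member carries load in proportion to AE: A₁E₁ = 10530000 N, A₂E₂ = 74160000 N, ΣAE = 84690000 N.
σ₁ = P·E₁/ΣAE = 156000·71100/84690000 = 131 MPa.

131 MPa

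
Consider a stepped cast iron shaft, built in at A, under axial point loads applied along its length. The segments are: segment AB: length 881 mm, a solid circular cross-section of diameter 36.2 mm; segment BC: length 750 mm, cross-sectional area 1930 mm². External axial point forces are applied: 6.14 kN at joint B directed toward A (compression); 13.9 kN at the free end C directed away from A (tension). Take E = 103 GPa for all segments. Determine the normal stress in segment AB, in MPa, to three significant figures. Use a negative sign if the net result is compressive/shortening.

Internal axial forces (sectioning from the free end, tension +): N_BC = 13.9 kN, N_AB = 7.76 kN.
A_AB = 1029 mm².
σ_AB = N_AB/A_AB = 7760/1029 = 7.54 MPa.

7.54 MPa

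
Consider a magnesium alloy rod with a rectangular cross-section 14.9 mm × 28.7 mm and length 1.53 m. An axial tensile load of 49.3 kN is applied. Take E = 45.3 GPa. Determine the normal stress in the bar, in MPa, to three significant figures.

115 MPa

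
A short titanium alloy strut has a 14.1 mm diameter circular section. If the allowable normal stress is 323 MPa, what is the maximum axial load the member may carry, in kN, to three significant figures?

A = 156.1 mm².
P_max = σ_allow · A = 323 · 156.1 = 50430 N = 50.43 kN.

50.4 kN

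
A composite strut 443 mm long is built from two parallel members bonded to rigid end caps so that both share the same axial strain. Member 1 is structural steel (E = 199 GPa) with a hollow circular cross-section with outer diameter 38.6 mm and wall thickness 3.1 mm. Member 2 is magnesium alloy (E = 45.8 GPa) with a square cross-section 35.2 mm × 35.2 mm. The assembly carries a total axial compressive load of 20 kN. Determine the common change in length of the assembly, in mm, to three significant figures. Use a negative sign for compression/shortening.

A_1 = 345.7 mm².
A_2 = 1239 mm².
Equal strain + equilibrium ⇒ each member carries load in proportion to AE: A₁E₁ = 68800000 N, A₂E₂ = 56750000 N, ΣAE = 125500000 N.
δ = PL/ΣAE = -20000·443/125500000 = -0.07057 mm.

-0.0706 mm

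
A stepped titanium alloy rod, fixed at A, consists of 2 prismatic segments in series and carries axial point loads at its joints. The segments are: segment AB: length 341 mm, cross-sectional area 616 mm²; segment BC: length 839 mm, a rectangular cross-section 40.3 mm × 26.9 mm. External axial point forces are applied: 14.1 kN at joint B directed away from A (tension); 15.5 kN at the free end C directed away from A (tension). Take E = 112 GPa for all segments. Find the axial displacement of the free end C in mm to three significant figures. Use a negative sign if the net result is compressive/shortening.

Internal axial forces (sectioning from the free end, tension +): N_BC = 15.5 kN, N_AB = 29.6 kN.
A_BC = 1084 mm².
δ_AB = 29600·341/(616·112000) = 0.1463 mm
δ_BC = 15500·839/(1084·112000) = 0.1071 mm
δ = Σδ_i = 0.2534 mm.

0.253 mm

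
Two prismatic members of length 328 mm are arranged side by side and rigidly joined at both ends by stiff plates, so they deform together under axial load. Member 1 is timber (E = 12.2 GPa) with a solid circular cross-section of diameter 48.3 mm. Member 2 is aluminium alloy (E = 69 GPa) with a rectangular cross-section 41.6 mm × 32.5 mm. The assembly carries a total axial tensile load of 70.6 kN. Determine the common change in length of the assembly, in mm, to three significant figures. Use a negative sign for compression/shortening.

A_1 = 1832 mm².
A_2 = 1352 mm².
Equal strain + equilibrium ⇒ each member carries load in proportion to AE: A₁E₁ = 22350000 N, A₂E₂ = 93290000 N, ΣAE = 115600000 N.
δ = PL/ΣAE = 70600·328/115600000 = 0.2002 mm.

0.200 mm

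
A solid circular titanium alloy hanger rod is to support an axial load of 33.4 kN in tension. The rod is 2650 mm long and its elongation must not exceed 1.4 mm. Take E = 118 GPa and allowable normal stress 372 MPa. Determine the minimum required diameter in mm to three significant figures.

26.1 mm

Required area A ≥ P/σ_allow = 33400/372 = 89.78 mm².
For a solid circular section, d ≥ √(4A/π) = 10.69 mm.
Elongation limit: A ≥ PL/(Eδ_allow) = 33400·2650/(118000·1.4) = 535.8 mm² ⇒ d ≥ 26.12 mm.
The elongation limit governs.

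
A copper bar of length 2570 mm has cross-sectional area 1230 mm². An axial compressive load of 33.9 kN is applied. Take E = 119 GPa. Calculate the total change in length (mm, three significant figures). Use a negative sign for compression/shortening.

δ_mech = NL/(AE) = -33900·2570/(1230·119000) = -0.5952 mm.

-0.595 mm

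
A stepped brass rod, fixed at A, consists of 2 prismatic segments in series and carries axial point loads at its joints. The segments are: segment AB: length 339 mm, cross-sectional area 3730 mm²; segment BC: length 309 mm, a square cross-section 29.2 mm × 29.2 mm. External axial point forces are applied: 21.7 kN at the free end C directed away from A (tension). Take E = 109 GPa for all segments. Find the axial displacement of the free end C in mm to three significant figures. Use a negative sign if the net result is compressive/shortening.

Internal axial forces (sectioning from the free end, tension +): N_BC = 21.7 kN, N_AB = 21.7 kN.
A_BC = 852.6 mm².
δ_AB = 21700·339/(3730·109000) = 0.01809 mm
δ_BC = 21700·309/(852.6·109000) = 0.07215 mm
δ = Σδ_i = 0.09024 mm.

0.0902 mm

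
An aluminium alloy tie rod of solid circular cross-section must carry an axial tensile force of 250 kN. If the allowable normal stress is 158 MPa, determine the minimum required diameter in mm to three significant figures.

44.9 mm

Required area A ≥ P/σ_allow = 250000/158 = 1582 mm².
For a solid circular section, d ≥ √(4A/π) = 44.88 mm.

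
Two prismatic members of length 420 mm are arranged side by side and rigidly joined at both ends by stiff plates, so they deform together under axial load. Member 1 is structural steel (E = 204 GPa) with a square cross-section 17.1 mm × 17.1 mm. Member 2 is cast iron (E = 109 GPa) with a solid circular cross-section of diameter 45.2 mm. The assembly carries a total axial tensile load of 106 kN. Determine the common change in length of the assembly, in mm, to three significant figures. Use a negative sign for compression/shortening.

A_1 = 292.4 mm².
A_2 = 1605 mm².
Equal strain + equilibrium ⇒ each member carries load in proportion to AE: A₁E₁ = 59650000 N, A₂E₂ = 174900000 N, ΣAE = 234600000 N.
δ = PL/ΣAE = 106000·420/234600000 = 0.1898 mm.

0.190 mm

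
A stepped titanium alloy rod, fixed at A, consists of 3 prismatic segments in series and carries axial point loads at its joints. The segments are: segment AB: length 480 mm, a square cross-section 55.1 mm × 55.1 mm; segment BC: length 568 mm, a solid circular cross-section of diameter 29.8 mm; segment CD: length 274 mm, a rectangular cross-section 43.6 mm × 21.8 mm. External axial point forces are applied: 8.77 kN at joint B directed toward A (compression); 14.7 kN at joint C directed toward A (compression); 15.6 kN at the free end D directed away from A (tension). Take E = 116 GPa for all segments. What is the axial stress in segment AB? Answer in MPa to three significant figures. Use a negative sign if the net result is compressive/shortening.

Internal axial forces (sectioning from the free end, tension +): N_CD = 15.6 kN, N_BC = 0.9 kN, N_AB = -7.87 kN.
A_AB = 3036 mm².
σ_AB = N_AB/A_AB = -7870/3036 = -2.592 MPa.

-2.59 MPa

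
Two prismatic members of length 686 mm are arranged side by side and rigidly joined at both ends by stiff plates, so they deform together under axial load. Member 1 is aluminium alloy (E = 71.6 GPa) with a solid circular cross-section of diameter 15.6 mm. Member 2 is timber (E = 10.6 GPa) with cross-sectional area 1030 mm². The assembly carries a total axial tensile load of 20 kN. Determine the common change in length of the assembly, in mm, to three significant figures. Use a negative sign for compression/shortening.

0.558 mm

A_1 = 191.1 mm².
Equal strain + equilibrium ⇒ each member carries load in proportion to AE: A₁E₁ = 13690000 N, A₂E₂ = 10920000 N, ΣAE = 24600000 N.
δ = PL/ΣAE = 20000·686/24600000 = 0.5577 mm.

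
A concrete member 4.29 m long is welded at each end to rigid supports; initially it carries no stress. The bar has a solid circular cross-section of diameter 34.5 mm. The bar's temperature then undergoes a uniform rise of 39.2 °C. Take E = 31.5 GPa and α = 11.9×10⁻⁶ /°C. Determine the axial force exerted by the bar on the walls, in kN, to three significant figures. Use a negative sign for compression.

Free thermal expansion αLΔT = 11.9e-6 · 4290 · 39.2 = 2.001 mm.
The walls impose strain ε = −(2.001)/4290 = -4.6648e-04; σ = Eε = 31500 · -4.6648e-04 = -14.69 MPa.
Wall reaction R = σ·A = -14.69·934.8 = -13740 N = -13.74 kN.

-13.7 kN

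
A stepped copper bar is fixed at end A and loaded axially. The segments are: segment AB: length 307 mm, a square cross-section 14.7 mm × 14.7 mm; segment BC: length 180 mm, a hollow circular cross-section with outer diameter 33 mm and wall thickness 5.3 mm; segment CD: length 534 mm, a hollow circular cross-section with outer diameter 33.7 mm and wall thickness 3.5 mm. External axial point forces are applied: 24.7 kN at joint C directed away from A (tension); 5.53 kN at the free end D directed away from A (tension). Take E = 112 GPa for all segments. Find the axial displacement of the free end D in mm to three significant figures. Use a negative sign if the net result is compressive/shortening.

Internal axial forces (sectioning from the free end, tension +): N_CD = 5.53 kN, N_BC = 30.23 kN, N_AB = 30.23 kN.
A_AB = 216.1 mm².
A_BC = 461.2 mm².
A_CD = 332.1 mm².
δ_AB = 30230·307/(216.1·112000) = 0.3835 mm
δ_BC = 30230·180/(461.2·112000) = 0.1053 mm
δ_CD = 5530·534/(332.1·112000) = 0.0794 mm
δ = Σδ_i = 0.5682 mm.

0.568 mm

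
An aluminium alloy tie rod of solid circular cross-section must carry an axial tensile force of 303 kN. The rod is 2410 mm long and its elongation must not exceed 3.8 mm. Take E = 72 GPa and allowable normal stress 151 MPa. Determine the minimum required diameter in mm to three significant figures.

58.3 mm

Required area A ≥ P/σ_allow = 303000/151 = 2007 mm².
For a solid circular section, d ≥ √(4A/π) = 50.55 mm.
Elongation limit: A ≥ PL/(Eδ_allow) = 303000·2410/(72000·3.8) = 2669 mm² ⇒ d ≥ 58.29 mm.
The elongation limit governs.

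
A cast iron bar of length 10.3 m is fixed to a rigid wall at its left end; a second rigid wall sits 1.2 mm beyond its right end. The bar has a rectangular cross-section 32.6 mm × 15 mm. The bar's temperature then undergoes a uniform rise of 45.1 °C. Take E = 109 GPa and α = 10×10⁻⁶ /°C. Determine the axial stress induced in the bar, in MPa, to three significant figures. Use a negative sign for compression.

-36.5 MPa

Free thermal expansion αLΔT = 10e-6 · 10300 · 45.1 = 4.645 mm.
The walls engage after the gap closes; constrained expansion = 4.645 − 1.2 = 3.445 mm.
The walls impose strain ε = −(3.445)/10300 = -3.3450e-04; σ = Eε = 109000 · -3.3450e-04 = -36.46 MPa.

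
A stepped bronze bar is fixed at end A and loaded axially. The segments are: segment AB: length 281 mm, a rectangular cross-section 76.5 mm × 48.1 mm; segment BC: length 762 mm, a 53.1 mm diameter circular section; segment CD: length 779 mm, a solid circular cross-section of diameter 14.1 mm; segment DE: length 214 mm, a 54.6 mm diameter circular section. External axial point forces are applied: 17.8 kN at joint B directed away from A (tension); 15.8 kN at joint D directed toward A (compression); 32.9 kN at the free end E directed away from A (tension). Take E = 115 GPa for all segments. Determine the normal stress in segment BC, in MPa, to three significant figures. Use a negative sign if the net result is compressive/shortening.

Internal axial forces (sectioning from the free end, tension +): N_DE = 32.9 kN, N_CD = 17.1 kN, N_BC = 17.1 kN, N_AB = 34.9 kN.
A_BC = 2215 mm².
σ_BC = N_BC/A_BC = 17100/2215 = 7.722 MPa.

7.72 MPa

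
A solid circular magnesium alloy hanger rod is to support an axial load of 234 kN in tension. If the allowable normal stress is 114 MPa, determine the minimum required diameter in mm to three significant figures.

51.1 mm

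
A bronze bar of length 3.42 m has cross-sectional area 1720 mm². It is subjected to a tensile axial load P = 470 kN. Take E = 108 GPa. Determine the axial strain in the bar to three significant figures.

σ = N/A = 273.3 MPa; ε = σ/E = 273.3/108000 = 2.530e-03.

0.00253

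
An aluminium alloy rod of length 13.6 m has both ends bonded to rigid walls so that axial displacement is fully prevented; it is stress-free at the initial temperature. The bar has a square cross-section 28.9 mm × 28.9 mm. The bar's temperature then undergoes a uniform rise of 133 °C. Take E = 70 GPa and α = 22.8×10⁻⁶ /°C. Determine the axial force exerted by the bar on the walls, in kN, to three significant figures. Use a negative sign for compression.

Free thermal expansion αLΔT = 22.8e-6 · 13600 · 133 = 41.24 mm.
The walls impose strain ε = −(41.24)/13600 = -3.0324e-03; σ = Eε = 70000 · -3.0324e-03 = -212.3 MPa.
Wall reaction R = σ·A = -212.3·835.2 = -177300 N = -177.3 kN.

-177 kN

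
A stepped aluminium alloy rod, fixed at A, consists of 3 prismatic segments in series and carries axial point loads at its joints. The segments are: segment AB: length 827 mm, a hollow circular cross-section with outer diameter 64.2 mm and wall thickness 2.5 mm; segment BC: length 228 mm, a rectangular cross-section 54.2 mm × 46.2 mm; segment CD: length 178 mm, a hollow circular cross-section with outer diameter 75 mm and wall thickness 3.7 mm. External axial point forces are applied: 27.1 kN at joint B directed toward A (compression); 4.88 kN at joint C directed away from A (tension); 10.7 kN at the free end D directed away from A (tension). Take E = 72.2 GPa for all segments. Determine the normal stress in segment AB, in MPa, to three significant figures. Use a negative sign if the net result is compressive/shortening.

Internal axial forces (sectioning from the free end, tension +): N_CD = 10.7 kN, N_BC = 15.58 kN, N_AB = -11.52 kN.
A_AB = 484.6 mm².
σ_AB = N_AB/A_AB = -11520/484.6 = -23.77 MPa.

-23.8 MPa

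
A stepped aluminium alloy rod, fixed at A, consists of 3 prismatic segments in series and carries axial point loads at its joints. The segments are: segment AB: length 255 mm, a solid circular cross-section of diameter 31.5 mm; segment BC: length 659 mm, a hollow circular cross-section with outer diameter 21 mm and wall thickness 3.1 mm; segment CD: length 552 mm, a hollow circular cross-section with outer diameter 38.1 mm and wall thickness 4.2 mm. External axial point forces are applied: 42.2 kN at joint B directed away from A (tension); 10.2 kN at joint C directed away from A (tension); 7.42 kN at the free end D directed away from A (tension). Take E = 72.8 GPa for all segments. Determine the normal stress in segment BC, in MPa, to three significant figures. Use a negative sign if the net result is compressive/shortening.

Internal axial forces (sectioning from the free end, tension +): N_CD = 7.42 kN, N_BC = 17.62 kN, N_AB = 59.82 kN.
A_BC = 174.3 mm².
σ_BC = N_BC/A_BC = 17620/174.3 = 101.1 MPa.

101 MPa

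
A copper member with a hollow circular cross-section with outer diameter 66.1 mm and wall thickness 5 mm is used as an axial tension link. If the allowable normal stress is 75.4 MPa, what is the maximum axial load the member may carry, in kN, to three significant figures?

A = 959.8 mm².
P_max = σ_allow · A = 75.4 · 959.8 = 72370 N = 72.37 kN.

72.4 kN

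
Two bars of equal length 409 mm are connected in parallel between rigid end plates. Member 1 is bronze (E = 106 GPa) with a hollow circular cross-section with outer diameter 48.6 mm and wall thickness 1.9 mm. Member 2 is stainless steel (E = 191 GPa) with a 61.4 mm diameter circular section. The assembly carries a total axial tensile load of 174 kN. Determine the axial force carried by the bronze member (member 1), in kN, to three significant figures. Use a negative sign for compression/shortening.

A_1 = 278.8 mm².
A_2 = 2961 mm².
Equal strain + equilibrium ⇒ each member carries load in proportion to AE: A₁E₁ = 29550000 N, A₂E₂ = 565500000 N, ΣAE = 595100000 N.
F₁ = P·A₁E₁/ΣAE = 174000·29550000/595100000 = 8640 N.

8.64 kN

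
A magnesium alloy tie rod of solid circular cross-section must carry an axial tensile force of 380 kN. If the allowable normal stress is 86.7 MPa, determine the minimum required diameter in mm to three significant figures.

74.7 mm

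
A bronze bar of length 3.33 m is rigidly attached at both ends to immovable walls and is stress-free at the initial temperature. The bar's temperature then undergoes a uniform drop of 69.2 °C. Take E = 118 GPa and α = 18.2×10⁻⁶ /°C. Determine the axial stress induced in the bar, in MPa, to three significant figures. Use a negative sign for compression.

149 MPa

Free thermal expansion αLΔT = 18.2e-6 · 3330 · -69.2 = -4.194 mm.
The walls impose strain ε = −(-4.194)/3330 = 1.2594e-03; σ = Eε = 118000 · 1.2594e-03 = 148.6 MPa.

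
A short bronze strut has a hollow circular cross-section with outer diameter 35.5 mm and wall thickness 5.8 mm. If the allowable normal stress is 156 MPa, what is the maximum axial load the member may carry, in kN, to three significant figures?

84.4 kN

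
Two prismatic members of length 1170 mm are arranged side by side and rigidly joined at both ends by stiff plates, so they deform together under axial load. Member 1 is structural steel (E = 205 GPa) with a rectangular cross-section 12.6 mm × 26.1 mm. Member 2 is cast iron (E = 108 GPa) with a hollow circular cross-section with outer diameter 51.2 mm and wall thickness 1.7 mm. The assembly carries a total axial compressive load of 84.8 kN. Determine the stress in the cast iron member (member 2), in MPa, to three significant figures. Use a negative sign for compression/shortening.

-95.4 MPa

A_1 = 328.9 mm².
A_2 = 264.4 mm².
Equal strain + equilibrium ⇒ each member carries load in proportion to AE: A₁E₁ = 67420000 N, A₂E₂ = 28550000 N, ΣAE = 95970000 N.
σ₂ = P·E₂/ΣAE = -84800·108000/95970000 = -95.43 MPa.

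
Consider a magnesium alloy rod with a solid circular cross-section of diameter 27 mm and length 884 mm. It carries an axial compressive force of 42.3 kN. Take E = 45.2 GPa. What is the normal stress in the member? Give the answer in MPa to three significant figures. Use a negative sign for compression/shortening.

-73.9 MPa

A = 572.6 mm².
σ = N/A = -42300/572.6 = -73.88 MPa.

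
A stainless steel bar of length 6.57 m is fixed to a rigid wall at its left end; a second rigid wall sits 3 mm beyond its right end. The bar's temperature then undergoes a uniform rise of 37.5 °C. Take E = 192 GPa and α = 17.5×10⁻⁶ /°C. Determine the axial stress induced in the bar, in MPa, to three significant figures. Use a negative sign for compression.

Free thermal expansion αLΔT = 17.5e-6 · 6570 · 37.5 = 4.312 mm.
The walls engage after the gap closes; constrained expansion = 4.312 − 3 = 1.312 mm.
The walls impose strain ε = −(1.312)/6570 = -1.9963e-04; σ = Eε = 192000 · -1.9963e-04 = -38.33 MPa.

-38.3 MPa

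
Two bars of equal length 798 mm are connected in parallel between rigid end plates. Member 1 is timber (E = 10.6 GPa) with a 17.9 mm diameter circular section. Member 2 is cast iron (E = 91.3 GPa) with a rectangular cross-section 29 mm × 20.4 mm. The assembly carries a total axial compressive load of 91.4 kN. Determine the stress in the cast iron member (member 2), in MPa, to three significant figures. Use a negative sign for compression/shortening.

-147 MPa

A_1 = 251.6 mm².
A_2 = 591.6 mm².
Equal strain + equilibrium ⇒ each member carries load in proportion to AE: A₁E₁ = 2667000 N, A₂E₂ = 54010000 N, ΣAE = 56680000 N.
σ₂ = P·E₂/ΣAE = -91400·91300/56680000 = -147.2 MPa.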